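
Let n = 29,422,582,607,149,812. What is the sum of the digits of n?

72

2+9+4+2+2+5+8+2+6+0+7+1+4+9+8+1+2 = 72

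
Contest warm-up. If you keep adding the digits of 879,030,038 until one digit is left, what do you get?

8+7+9+0+3+0+0+3+8 = 38
3+8 = 11
1+1 = 2
(Equivalently, 879,030,038 mod 9 = 2.)

2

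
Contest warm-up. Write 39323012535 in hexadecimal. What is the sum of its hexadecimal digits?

75

39323012535 in base 16 is 927D58DB7.
Digit sum: 9+2+7+13+5+8+13+11+7 = 75.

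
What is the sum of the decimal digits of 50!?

216

50! = 30414093201713378043612608166064768844377641568960512000000000000
Sum of its 65 digits: 216.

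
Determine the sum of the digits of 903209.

23

9+0+3+2+0+9 = 23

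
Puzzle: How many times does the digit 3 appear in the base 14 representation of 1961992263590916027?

1

1961992263590916027 in base 14 is C87CA7A3450018B9.
The digit 3 appears 1 time.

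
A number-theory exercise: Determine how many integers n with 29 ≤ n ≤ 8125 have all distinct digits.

The integers in [29, 8125] that have all distinct digits: 29, 30, 31, 32, 34, 35, …, 8124, 8125.
4307 qualify.

4307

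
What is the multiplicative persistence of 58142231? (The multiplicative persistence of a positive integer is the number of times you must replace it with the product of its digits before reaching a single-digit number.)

2

58142231 → 1920 → 0 (2 steps)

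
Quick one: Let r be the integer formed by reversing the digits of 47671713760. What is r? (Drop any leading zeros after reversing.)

6731717674

Reversing 47671713760 gives 6731717674.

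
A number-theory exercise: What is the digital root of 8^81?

The digital root of n equals n mod 9 (or 9 when 9 | n), so we need 8^81 mod 9.
8^81 ≡ 8 (mod 9), so the digital root is 8.

8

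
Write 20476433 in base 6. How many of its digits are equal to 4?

20476433 in base 6 is 2010514145.
The digit 4 appears 2 times.

2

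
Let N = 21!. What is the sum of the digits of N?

63

21! = 51090942171709440000
Sum of its 20 digits: 63.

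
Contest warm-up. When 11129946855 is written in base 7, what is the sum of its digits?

51

11129946855 in base 7 is 542544662436.
Digit sum: 5+4+2+5+4+4+6+6+2+4+3+6 = 51.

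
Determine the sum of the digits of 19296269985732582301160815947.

138

1+9+2+9+6+2+6+9+9+8+5+7+3+2+5+8+2+3+0+1+1+6+0+8+1+5+9+4+7 = 138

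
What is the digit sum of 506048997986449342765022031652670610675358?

5+0+6+0+4+8+9+9+7+9+8+6+4+4+9+3+4+2+7+6+5+0+2+2+0+3+1+6+5+2+6+7+0+6+1+0+6+7+5+3+5+8 = 190

190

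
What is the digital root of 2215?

1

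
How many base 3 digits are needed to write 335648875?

18

335648875 in base 3 is 212101120201200211, which has 18 digits.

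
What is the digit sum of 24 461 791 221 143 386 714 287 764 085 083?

134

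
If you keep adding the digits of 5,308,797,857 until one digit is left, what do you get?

5+3+0+8+7+9+7+8+5+7 = 59
5+9 = 14
1+4 = 5

5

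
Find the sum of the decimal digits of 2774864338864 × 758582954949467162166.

2774864338864 × 758582954949467162166 = 2104964789759352693472835864219424
Sum of its 34 digits: 168.

168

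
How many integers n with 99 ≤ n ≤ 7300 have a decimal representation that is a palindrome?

154

The integers in [99, 7300] that have a decimal representation that is a palindrome: 99, 101, 111, 121, 131, 141, …, 7117, 7227.
154 qualify.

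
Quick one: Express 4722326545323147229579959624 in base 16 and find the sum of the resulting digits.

159

4722326545323147229579959624 in base 16 is F42378AFB34424602E7DD48.
Digit sum: 15+4+2+3+7+8+10+15+11+3+4+4+2+4+6+0+2+14+7+13+13+4+8 = 159.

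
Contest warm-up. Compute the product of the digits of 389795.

3×8×9×7×9×5 = 68040

68040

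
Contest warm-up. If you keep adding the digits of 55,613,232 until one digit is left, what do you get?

9

5+5+6+1+3+2+3+2 = 27
2+7 = 9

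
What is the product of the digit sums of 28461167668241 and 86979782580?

S(28461167668241) = 2+8+4+6+1+1+6+7+6+6+8+2+4+1 = 62.
S(86979782580) = 8+6+9+7+9+7+8+2+5+8+0 = 69.
62 · 69 = 4278.

4278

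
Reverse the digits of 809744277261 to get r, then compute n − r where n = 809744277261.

646971829353

Reverse of 809744277261 is 162772447908.
809744277261 − 162772447908 = 646971829353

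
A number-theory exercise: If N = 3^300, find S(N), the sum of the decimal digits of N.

693

3^300 = 136891479058588375991326027382088315966463695625337436471480190078368997177499076593800206155688941388250484440597994042813512732765695774566001
Sum of its 144 digits: 693.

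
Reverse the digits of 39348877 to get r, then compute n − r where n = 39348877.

Reverse of 39348877 is 77884393.
39348877 − 77884393 = -38535516

-38535516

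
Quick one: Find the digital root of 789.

7+8+9 = 24
2+4 = 6

6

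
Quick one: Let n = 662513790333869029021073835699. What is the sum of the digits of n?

6+6+2+5+1+3+7+9+0+3+3+3+8+6+9+0+2+9+0+2+1+0+7+3+8+3+5+6+9+9 = 135

135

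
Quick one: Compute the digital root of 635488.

7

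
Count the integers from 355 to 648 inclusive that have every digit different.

219

The integers in [355, 648] that have every digit different: 356, 357, 358, 359, 360, 361, …, 647, 648.
219 qualify.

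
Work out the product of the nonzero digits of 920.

18

9×2 = 18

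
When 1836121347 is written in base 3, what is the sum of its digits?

1836121347 in base 3 is 11201221222121222100.
Digit sum: 1+1+2+0+1+2+2+1+2+2+2+1+2+1+2+2+2+1+0+0 = 27.

27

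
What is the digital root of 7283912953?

4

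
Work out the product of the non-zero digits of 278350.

2×7×8×3×5 = 1680

1680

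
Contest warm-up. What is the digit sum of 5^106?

364

5^106 = 123259516440783094595582588325435348386438505485784844495356082916259765625
Sum of its 75 digits: 364.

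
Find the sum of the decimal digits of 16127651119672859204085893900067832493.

167

1+6+1+2+7+6+5+1+1+1+9+6+7+2+8+5+9+2+0+4+0+8+5+8+9+3+9+0+0+0+6+7+8+3+2+4+9+3 = 167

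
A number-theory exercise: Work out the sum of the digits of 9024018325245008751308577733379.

128

9+0+2+4+0+1+8+3+2+5+2+4+5+0+0+8+7+5+1+3+0+8+5+7+7+7+3+3+3+7+9 = 128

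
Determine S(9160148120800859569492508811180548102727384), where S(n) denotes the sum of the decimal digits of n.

180

9+1+6+0+1+4+8+1+2+0+8+0+0+8+5+9+5+6+9+4+9+2+5+0+8+8+1+1+1+8+0+5+4+8+1+0+2+7+2+7+3+8+4 = 180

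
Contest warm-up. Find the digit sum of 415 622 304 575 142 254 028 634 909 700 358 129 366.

4+1+5+6+2+2+3+0+4+5+7+5+1+4+2+2+5+4+0+2+8+6+3+4+9+0+9+7+0+0+3+5+8+1+2+9+3+6+6 = 153

153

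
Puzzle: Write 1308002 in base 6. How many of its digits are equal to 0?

1

1308002 in base 6 is 44011322.
The digit 0 appears 1 time.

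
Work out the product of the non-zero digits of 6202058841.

30720

6×2×2×5×8×8×4×1 = 30720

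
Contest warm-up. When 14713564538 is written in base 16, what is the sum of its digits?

14713564538 in base 16 is 36CFF2D7A.
Digit sum: 3+6+12+15+15+2+13+7+10 = 83.

83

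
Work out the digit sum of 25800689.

38

2+5+8+0+0+6+8+9 = 38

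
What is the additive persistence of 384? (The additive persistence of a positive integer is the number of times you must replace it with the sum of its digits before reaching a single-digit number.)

384 → 15 → 6 (2 steps)

2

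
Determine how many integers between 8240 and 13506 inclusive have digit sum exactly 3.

10

The integers in [8240, 13506] that have digit sum exactly 3: 10002, 10011, 10020, 10101, 10110, 10200, 11001, 11010, 11100, 12000.
10 qualify.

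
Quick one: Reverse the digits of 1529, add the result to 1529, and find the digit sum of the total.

16

Reversal of 1529 is 9251; 1529 + 9251 = 10780.
Digit sum of 10780: 1+0+7+8+0 = 16.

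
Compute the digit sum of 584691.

5+8+4+6+9+1 = 33

33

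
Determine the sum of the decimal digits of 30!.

117

30! = 265252859812191058636308480000000
Sum of its 33 digits: 117.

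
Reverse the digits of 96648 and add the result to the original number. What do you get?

181317

Reverse of 96648 is 84669.
96648 + 84669 = 181317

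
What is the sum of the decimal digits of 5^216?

5^216 = 9495567745759798747473242269561957154220965833619944966279779990829008230644811159033118931771413600093027632988162967109246892505325376987457275390625
Sum of its 151 digits: 730.

730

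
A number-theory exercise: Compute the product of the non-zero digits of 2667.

504

2×6×6×7 = 504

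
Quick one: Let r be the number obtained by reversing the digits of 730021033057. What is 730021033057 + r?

1480351153094

Reverse of 730021033057 is 750330120037.
730021033057 + 750330120037 = 1480351153094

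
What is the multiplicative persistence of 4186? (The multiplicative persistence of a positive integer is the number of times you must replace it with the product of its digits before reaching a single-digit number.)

3

4186 → 192 → 18 → 8 (3 steps)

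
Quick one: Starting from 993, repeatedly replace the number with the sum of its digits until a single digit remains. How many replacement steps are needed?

2

993 → 21 → 3 (2 steps)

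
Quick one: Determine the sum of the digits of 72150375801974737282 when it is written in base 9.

72150375801974737282 in base 9 is 583625658134618684377.
Digit sum: 5+8+3+6+2+5+6+5+8+1+3+4+6+1+8+6+8+4+3+7+7 = 106.

106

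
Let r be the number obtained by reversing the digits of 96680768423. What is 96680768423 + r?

129167477092

Reverse of 96680768423 is 32486708669.
96680768423 + 32486708669 = 129167477092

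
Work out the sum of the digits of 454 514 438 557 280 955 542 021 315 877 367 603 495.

172

4+5+4+5+1+4+4+3+8+5+5+7+2+8+0+9+5+5+5+4+2+0+2+1+3+1+5+8+7+7+3+6+7+6+0+3+4+9+5 = 172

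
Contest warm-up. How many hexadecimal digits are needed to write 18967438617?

9

18967438617 in base 16 is 46A8C2519, which has 9 digits.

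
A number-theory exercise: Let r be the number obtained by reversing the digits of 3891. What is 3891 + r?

5874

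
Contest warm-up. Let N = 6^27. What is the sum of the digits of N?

6^27 = 1023490369077469249536
Sum of its 22 digits: 99.

99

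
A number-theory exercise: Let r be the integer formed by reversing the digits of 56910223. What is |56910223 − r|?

24708258

Reverse of 56910223 is 32201965.
|56910223 − 32201965| = 24708258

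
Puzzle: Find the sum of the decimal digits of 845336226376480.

67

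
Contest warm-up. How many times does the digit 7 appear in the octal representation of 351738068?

1

351738068 in base 8 is 2475614324.
The digit 7 appears 1 time.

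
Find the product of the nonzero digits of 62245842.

30720

6×2×2×4×5×8×4×2 = 30720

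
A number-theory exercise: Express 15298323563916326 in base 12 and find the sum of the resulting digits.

15298323563916326 in base 12 is BAB9857201A8032.
Digit sum: 11+10+11+9+8+5+7+2+0+1+10+8+0+3+2 = 87.

87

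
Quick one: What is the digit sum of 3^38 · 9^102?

3^38 · 9^102 = 29063214161986986067637023528620257232321357468243916695175073145996989031241146647825183302277227705597018408555209
Sum of its 116 digits: 504.

504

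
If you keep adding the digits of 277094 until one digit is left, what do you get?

2

2+7+7+0+9+4 = 29
2+9 = 11
1+1 = 2
(Equivalently, 277094 mod 9 = 2.)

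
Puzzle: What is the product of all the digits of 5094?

0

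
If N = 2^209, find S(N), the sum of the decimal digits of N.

284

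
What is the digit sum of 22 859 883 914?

59

2+2+8+5+9+8+8+3+9+1+4 = 59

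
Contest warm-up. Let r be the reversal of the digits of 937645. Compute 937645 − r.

390906

Reverse of 937645 is 546739.
937645 − 546739 = 390906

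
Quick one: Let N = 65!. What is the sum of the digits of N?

351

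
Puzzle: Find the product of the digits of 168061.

1×6×8×0×6×1 = 0

0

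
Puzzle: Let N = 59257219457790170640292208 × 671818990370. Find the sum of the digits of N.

59257219457790170640292208 × 671818990370 = 39810125348266111270871127620338036960
Sum of its 38 digits: 142.

142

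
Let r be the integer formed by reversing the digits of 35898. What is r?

Reversing 35898 gives 89853.

89853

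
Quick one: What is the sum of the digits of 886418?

8+8+6+4+1+8 = 35

35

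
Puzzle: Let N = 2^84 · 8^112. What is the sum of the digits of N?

2^84 · 8^112 = 2707685248164858261307045101702230179137145581421695874189921465443966120903931272499975005961073806735733604454495675614232576
Sum of its 127 digits: 550.

550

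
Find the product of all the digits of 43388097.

4×3×3×8×8×0×9×7 = 0

0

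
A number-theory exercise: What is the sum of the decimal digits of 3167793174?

48

3+1+6+7+7+9+3+1+7+4 = 48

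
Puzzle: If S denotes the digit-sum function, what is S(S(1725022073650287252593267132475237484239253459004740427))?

First digit sum: 218.
2+1+8 = 11.

11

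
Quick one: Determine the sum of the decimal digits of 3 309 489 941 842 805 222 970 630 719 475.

141

3+3+0+9+4+8+9+9+4+1+8+4+2+8+0+5+2+2+2+9+7+0+6+3+0+7+1+9+4+7+5 = 141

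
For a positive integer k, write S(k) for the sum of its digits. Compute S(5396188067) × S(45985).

S(5396188067) = 5+3+9+6+1+8+8+0+6+7 = 53.
S(45985) = 4+5+9+8+5 = 31.
53 · 31 = 1643.

1643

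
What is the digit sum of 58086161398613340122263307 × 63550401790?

58086161398613340122263307 × 63550401790 = 3691398895320666113623760884024119530
Sum of its 37 digits: 158.

158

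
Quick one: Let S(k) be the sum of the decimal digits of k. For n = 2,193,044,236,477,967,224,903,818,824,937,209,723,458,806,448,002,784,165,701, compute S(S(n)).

12

First digit sum: 255.
2+5+5 = 12.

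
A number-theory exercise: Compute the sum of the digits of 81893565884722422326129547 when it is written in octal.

95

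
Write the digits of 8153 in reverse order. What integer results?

3518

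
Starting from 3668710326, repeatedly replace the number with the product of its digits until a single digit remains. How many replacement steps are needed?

3668710326 → 0 (1 step)

1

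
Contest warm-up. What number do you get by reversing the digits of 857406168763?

367861604758

Reversing 857406168763 gives 367861604758.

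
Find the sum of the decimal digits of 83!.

83! = 39455239697206586511897471180120610571436503407643446275224357528369751562996629334879591940103770870906880000000000000000000
Sum of its 125 digits: 486.

486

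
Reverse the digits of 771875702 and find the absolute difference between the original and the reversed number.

564297525

Reverse of 771875702 is 207578177.
|771875702 − 207578177| = 564297525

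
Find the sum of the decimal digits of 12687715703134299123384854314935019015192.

166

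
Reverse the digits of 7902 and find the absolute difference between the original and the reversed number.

5805

Reverse of 7902 is 2097.
|7902 − 2097| = 5805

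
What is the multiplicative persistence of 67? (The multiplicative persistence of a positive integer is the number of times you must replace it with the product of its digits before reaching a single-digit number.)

2

67 → 42 → 8 (2 steps)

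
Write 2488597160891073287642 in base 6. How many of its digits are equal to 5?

2488597160891073287642 in base 6 is 2233111100044052352021230442.
The digit 5 appears 2 times.

2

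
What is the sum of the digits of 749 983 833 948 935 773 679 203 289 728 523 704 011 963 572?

227

7+4+9+9+8+3+8+3+3+9+4+8+9+3+5+7+7+3+6+7+9+2+0+3+2+8+9+7+2+8+5+2+3+7+0+4+0+1+1+9+6+3+5+7+2 = 227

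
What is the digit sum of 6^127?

450

6^127 = 668665319091271746677508897950407302115067081290302037659288603775909287209809541423693537042497536
Sum of its 99 digits: 450.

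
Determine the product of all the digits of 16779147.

74088

1×6×7×7×9×1×4×7 = 74088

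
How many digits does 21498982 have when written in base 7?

21498982 in base 7 is 350511151, which has 9 digits.

9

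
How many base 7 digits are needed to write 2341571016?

2341571016 in base 7 is 112012011441, which has 12 digits.

12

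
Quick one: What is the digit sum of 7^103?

7^103 = 1109425442801291991031214184801374366124020697224286512520326098667350170655466324580343
Sum of its 88 digits: 331.

331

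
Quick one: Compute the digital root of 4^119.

7

The digital root of n equals n mod 9 (or 9 when 9 | n), so we need 4^119 mod 9.
4^119 ≡ 7 (mod 9), so the digital root is 7.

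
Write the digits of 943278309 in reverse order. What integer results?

903872349

Reversing 943278309 gives 903872349.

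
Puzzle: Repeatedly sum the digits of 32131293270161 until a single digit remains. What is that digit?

3+2+1+3+1+2+9+3+2+7+0+1+6+1 = 41
4+1 = 5

5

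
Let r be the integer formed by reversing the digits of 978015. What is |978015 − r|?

Reverse of 978015 is 510879.
|978015 − 510879| = 467136

467136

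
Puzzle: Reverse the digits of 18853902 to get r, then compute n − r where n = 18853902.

-2081979

Reverse of 18853902 is 20935881.
18853902 − 20935881 = -2081979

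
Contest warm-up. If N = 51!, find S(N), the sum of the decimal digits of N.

198

51! = 1551118753287382280224243016469303211063259720016986112000000000000
Sum of its 67 digits: 198.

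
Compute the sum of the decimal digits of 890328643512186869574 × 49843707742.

890328643512186869574 × 49843707742 = 44377280701552746742336328041908
Sum of its 32 digits: 132.

132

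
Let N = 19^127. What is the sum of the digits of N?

730

19^127 = 2521780725566763417449426358253347722379776471994859648795066200012300115931622857584045597345874313649668072398824688768543100282714301758411561017086199603802139
Sum of its 163 digits: 730.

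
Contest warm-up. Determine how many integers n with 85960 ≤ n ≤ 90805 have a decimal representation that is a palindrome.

48

The integers in [85960, 90805] that have a decimal representation that is a palindrome: 86068, 86168, 86268, 86368, 86468, 86568, …, 90609, 90709.
48 qualify.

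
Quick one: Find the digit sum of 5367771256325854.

5+3+6+7+7+7+1+2+5+6+3+2+5+8+5+4 = 76

76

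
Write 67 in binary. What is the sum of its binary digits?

3

67 in base 2 is 1000011.
Digit sum: 1+0+0+0+0+1+1 = 3.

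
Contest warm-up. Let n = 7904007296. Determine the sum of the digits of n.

7+9+0+4+0+0+7+2+9+6 = 44

44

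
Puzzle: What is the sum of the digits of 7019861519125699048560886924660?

151

7+0+1+9+8+6+1+5+1+9+1+2+5+6+9+9+0+4+8+5+6+0+8+8+6+9+2+4+6+6+0 = 151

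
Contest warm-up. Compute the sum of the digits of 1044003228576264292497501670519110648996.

1+0+4+4+0+0+3+2+2+8+5+7+6+2+6+4+2+9+2+4+9+7+5+0+1+6+7+0+5+1+9+1+1+0+6+4+8+9+9+6 = 165

165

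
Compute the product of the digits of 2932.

108

2×9×3×2 = 108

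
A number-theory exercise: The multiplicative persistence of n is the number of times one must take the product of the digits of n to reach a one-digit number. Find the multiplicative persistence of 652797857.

652797857 → 7408800 → 0 (2 steps)

2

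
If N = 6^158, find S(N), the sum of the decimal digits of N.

6^158 = 886946778436934186830497616560421928882787534850018959632774374019764606680883257692427111710276352403511764628751689711616
Sum of its 123 digits: 585.

585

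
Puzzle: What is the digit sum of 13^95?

13^95 = 6677570304223275239530701857387198617368963238937823093384979246595434602424434503635365231609489487257157
Sum of its 106 digits: 493.

493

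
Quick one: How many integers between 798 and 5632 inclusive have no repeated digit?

2465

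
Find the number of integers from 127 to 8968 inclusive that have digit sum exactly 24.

The integers in [127, 8968] that have digit sum exactly 24: 699, 789, 798, 879, 888, 897, …, 8952, 8961.
341 qualify.

341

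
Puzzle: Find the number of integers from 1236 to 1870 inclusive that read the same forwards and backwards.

The integers in [1236, 1870] that read the same forwards and backwards: 1331, 1441, 1551, 1661, 1771.
5 qualify.

5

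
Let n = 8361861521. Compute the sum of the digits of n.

41

8+3+6+1+8+6+1+5+2+1 = 41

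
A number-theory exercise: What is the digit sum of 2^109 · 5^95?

2^109 · 5^95 = 1638400000000000000000000000000000000000000000000000000000000000000000000000000000000000000000000000
Sum of its 100 digits: 22.

22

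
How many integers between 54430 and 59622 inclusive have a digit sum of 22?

The integers in [54430, 59622] that have a digit sum of 22: 54436, 54445, 54454, 54463, 54472, 54481, …, 59611, 59620.
344 qualify.

344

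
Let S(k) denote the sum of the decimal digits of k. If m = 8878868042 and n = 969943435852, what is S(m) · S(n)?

3953

S(8878868042) = 8+8+7+8+8+6+8+0+4+2 = 59.
S(969943435852) = 9+6+9+9+4+3+4+3+5+8+5+2 = 67.
59 · 67 = 3953.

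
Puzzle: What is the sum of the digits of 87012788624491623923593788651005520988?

8+7+0+1+2+7+8+8+6+2+4+4+9+1+6+2+3+9+2+3+5+9+3+7+8+8+6+5+1+0+0+5+5+2+0+9+8+8 = 181

181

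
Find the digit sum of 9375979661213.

68

9+3+7+5+9+7+9+6+6+1+2+1+3 = 68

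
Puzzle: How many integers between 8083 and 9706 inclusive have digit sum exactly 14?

42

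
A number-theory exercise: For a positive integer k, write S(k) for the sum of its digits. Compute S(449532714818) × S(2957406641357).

S(449532714818) = 4+4+9+5+3+2+7+1+4+8+1+8 = 56.
S(2957406641357) = 2+9+5+7+4+0+6+6+4+1+3+5+7 = 59.
56 · 59 = 3304.

3304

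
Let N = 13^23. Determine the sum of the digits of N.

13^23 = 41753905413413116367045797
Sum of its 26 digits: 106.

106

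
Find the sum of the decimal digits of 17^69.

404

17^69 = 7961145753492658188015880378976844387030440651052782229932477774154576998240582422097
Sum of its 85 digits: 404.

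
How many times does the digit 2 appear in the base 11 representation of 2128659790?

1

2128659790 in base 11 is 9A2633674.
The digit 2 appears 1 time.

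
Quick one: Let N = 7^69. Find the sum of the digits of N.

244

7^69 = 20500514515695490612229010908095867391439626248463723805607
Sum of its 59 digits: 244.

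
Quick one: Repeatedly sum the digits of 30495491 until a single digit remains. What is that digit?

3+0+4+9+5+4+9+1 = 35
3+5 = 8
(Equivalently, 30495491 mod 9 = 8.)

8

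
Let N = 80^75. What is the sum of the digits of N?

287

80^75 = 53919893334301279589334030174039261347274288845081144962207220498432000000000000000000000000000000000000000000000000000000000000000000000000000
Sum of its 143 digits: 287.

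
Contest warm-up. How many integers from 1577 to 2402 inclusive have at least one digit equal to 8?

245

The integers in [1577, 2402] that have at least one digit equal to 8: 1578, 1580, 1581, 1582, 1583, 1584, …, 2389, 2398.
245 qualify.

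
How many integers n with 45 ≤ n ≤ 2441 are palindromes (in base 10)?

The integers in [45, 2441] that are palindromes (in base 10): 55, 66, 77, 88, 99, 101, …, 2222, 2332.
109 qualify.

109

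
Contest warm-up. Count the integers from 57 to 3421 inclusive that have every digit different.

1879

The integers in [57, 3421] that have every digit different: 57, 58, 59, 60, 61, 62, …, 3420, 3421.
1879 qualify.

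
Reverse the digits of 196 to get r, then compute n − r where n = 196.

Reverse of 196 is 691.
196 − 691 = -495

-495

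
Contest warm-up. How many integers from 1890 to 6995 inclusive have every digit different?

2583

The integers in [1890, 6995] that have every digit different: 1890, 1892, 1893, 1894, 1895, 1896, …, 6985, 6987.
2583 qualify.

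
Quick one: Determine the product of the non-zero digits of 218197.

2×1×8×1×9×7 = 1008

1008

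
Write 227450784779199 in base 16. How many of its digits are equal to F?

227450784779199 in base 16 is CEDD833B0BBF.
The digit F appears 1 time.

1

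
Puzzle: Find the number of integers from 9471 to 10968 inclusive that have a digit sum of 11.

63

The integers in [9471, 10968] that have a digit sum of 11: 10019, 10028, 10037, 10046, 10055, 10064, …, 10901, 10910.
63 qualify.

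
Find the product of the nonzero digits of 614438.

2304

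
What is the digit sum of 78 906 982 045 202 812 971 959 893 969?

7+8+9+0+6+9+8+2+0+4+5+2+0+2+8+1+2+9+7+1+9+5+9+8+9+3+9+6+9 = 157

157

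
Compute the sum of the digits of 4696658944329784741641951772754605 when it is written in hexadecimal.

4696658944329784741641951772754605 in base 16 is E7902B8685FB6C143ABCBBD142AD.
Digit sum: 14+7+9+0+2+11+8+6+8+5+15+11+6+12+1+4+3+10+11+12+11+11+13+1+4+2+10+13 = 220.

220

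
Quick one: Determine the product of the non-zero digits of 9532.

9×5×3×2 = 270

270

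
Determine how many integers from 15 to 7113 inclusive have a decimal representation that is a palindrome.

159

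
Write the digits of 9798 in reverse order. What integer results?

8979

Reversing 9798 gives 8979.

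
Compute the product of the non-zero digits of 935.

135

9×3×5 = 135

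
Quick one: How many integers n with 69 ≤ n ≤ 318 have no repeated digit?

187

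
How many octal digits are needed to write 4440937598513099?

18

4440937598513099 in base 8 is 176160113401667713, which has 18 digits.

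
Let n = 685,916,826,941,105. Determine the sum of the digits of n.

6+8+5+9+1+6+8+2+6+9+4+1+1+0+5 = 71

71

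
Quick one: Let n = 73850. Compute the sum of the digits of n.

23

7+3+8+5+0 = 23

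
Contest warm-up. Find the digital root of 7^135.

1

The digital root of n equals n mod 9 (or 9 when 9 | n), so we need 7^135 mod 9.
7^135 ≡ 1 (mod 9), so the digital root is 1.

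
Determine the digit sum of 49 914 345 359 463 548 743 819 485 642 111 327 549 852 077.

209

4+9+9+1+4+3+4+5+3+5+9+4+6+3+5+4+8+7+4+3+8+1+9+4+8+5+6+4+2+1+1+1+3+2+7+5+4+9+8+5+2+0+7+7 = 209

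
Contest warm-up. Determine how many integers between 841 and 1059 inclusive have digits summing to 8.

6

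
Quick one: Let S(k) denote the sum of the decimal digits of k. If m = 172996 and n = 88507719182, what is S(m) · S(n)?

S(172996) = 1+7+2+9+9+6 = 34.
S(88507719182) = 8+8+5+0+7+7+1+9+1+8+2 = 56.
34 · 56 = 1904.

1904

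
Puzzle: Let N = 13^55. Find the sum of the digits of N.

292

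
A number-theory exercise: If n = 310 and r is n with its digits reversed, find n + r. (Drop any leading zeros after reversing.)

323

Reverse of 310 is 13.
310 + 13 = 323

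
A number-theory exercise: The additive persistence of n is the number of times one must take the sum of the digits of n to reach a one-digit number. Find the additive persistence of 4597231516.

2

4597231516 → 43 → 7 (2 steps)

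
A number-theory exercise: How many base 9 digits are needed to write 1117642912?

10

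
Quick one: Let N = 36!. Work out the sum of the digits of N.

36! = 371993326789901217467999448150835200000000
Sum of its 42 digits: 171.

171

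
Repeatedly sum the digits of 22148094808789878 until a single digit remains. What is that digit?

3

2+2+1+4+8+0+9+4+8+0+8+7+8+9+8+7+8 = 93
9+3 = 12
1+2 = 3
(Equivalently, 22148094808789878 mod 9 = 3.)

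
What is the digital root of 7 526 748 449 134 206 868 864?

7+5+2+6+7+4+8+4+4+9+1+3+4+2+0+6+8+6+8+8+6+4 = 112
1+1+2 = 4
(Equivalently, 7 526 748 449 134 206 868 864 mod 9 = 4.)

4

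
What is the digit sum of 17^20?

82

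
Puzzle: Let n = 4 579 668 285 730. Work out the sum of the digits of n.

70

4+5+7+9+6+6+8+2+8+5+7+3+0 = 70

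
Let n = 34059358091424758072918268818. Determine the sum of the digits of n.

3+4+0+5+9+3+5+8+0+9+1+4+2+4+7+5+8+0+7+2+9+1+8+2+6+8+8+1+8 = 137

137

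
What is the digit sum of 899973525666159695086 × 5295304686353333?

899973525666159695086 × 5295304686353333 = 4765634028053947050757428176539821638
Sum of its 37 digits: 170.

170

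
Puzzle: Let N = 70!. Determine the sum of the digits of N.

459

70! = 11978571669969891796072783721689098736458938142546425857555362864628009582789845319680000000000000000
Sum of its 101 digits: 459.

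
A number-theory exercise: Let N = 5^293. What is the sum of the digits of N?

5^293 = 6283639635581089987962588102382432823008275855999295443342782869999494726043796296268925291567784898914794971603368804496854935821343640195593618974859473218883974994508623268529845518060028553009033203125
Sum of its 205 digits: 1028.

1028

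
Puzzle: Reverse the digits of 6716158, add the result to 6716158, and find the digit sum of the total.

Reversal of 6716158 is 8516176; 6716158 + 8516176 = 15232334.
Digit sum of 15232334: 1+5+2+3+2+3+3+4 = 23.

23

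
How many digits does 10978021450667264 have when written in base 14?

10978021450667264 in base 14 is DB8CB10501A480, which has 14 digits.

14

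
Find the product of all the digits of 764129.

7×6×4×1×2×9 = 3024

3024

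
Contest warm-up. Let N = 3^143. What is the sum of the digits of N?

288

3^143 = 169176262018805200239918053247232118969580750063887962421209147371627
Sum of its 69 digits: 288.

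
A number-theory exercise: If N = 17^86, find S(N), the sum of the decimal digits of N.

460

17^86 = 6585780298034564387330191111341883158675687451132939289318069116379730073913275122082286093482320162819169
Sum of its 106 digits: 460.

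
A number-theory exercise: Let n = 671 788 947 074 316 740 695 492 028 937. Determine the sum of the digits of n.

6+7+1+7+8+8+9+4+7+0+7+4+3+1+6+7+4+0+6+9+5+4+9+2+0+2+8+9+3+7 = 153

153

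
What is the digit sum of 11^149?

11^149 = 147065257797835450856679489975406774841743117356547907957433757668757846319908116868184570348461004055878166502291064937838601987844379505473968800080288091
Sum of its 156 digits: 770.

770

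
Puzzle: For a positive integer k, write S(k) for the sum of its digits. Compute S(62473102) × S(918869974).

1525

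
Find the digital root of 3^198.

The digital root of n equals n mod 9 (or 9 when 9 | n), so we need 3^198 mod 9.
3^198 ≡ 0 (mod 9), so the digital root is 9.

9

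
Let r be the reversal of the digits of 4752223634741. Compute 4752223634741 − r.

3277860412167

Reverse of 4752223634741 is 1474363222574.
4752223634741 − 1474363222574 = 3277860412167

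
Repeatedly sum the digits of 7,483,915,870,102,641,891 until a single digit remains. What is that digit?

7+4+8+3+9+1+5+8+7+0+1+0+2+6+4+1+8+9+1 = 84
8+4 = 12
1+2 = 3

3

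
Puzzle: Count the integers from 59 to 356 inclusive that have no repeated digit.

218

The integers in [59, 356] that have no repeated digit: 59, 60, 61, 62, 63, 64, …, 354, 356.
218 qualify.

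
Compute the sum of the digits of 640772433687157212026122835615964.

6+4+0+7+7+2+4+3+3+6+8+7+1+5+7+2+1+2+0+2+6+1+2+2+8+3+5+6+1+5+9+6+4 = 135

135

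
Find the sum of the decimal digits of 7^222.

838

7^222 = 40903915558252355961885564235233827390274916808670721972378015470397485101670867316479654900404204284975885535566242786061025593172032118590958393531614633803778811048702555046770492868049
Sum of its 188 digits: 838.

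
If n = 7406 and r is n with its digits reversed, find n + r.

13453

Reverse of 7406 is 6047.
7406 + 6047 = 13453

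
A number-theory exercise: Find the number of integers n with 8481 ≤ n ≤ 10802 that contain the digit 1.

The integers in [8481, 10802] that contain the digit 1: 8481, 8491, 8501, 8510, 8511, 8512, …, 10801, 10802.
1171 qualify.

1171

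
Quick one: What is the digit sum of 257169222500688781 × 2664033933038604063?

150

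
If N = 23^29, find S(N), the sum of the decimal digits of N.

173

23^29 = 3091058643093537522799545838540043339063
Sum of its 40 digits: 173.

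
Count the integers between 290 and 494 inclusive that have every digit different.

148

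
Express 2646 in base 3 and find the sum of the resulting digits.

6

2646 in base 3 is 10122000.
Digit sum: 1+0+1+2+2+0+0+0 = 6.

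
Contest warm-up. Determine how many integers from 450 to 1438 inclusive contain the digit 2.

The integers in [450, 1438] that contain the digit 2: 452, 462, 472, 482, 492, 502, …, 1429, 1432.
270 qualify.

270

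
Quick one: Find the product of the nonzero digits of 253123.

2×5×3×1×2×3 = 180

180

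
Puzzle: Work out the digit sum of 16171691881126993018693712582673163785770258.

1+6+1+7+1+6+9+1+8+8+1+1+2+6+9+9+3+0+1+8+6+9+3+7+1+2+5+8+2+6+7+3+1+6+3+7+8+5+7+7+0+2+5+8 = 206

206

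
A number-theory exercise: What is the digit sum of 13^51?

13^51 = 647307989872865201422284359961937038113215496061434545237
Sum of its 57 digits: 253.

253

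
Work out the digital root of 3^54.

The digital root of n equals n mod 9 (or 9 when 9 | n), so we need 3^54 mod 9.
3^54 ≡ 0 (mod 9), so the digital root is 9.

9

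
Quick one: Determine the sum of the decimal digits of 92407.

22

9+2+4+0+7 = 22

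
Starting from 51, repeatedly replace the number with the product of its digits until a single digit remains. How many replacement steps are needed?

1

51 → 5 (1 step)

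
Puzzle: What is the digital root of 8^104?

The digital root of n equals n mod 9 (or 9 when 9 | n), so we need 8^104 mod 9.
8^104 ≡ 1 (mod 9), so the digital root is 1.

1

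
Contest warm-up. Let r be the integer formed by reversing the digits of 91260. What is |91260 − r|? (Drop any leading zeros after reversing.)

85041

Reverse of 91260 is 6219.
|91260 − 6219| = 85041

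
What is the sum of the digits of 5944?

5+9+4+4 = 22

22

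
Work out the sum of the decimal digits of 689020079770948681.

91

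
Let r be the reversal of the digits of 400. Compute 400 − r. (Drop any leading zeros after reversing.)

Reverse of 400 is 4.
400 − 4 = 396

396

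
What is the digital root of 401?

4+0+1 = 5
(Equivalently, 401 mod 9 = 5.)

5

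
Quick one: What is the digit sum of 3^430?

900

3^430 = 14525782246983536034855161109683669991596791359872003040559706366419642084429701840751350156979879812492031968558443634536059520162376755326522152623614004701935006338791410425475271334803677037795227206649
Sum of its 206 digits: 900.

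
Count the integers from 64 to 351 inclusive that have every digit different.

The integers in [64, 351] that have every digit different: 64, 65, 67, 68, 69, 70, …, 350, 351.
210 qualify.

210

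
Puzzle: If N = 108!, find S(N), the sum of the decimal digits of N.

666

108! = 1324641819451828974499891837121832599810209360673358065686551152497461815091591578895743130235002378688844343005686404521144382704205360039762937774080000000000000000000000000
Sum of its 175 digits: 666.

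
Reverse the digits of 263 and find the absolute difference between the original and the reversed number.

99

Reverse of 263 is 362.
|263 − 362| = 99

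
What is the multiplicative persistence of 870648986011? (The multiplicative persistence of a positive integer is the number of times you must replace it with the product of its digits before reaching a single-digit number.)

870648986011 → 0 (1 step)

1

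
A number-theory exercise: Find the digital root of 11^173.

5

The digital root of n equals n mod 9 (or 9 when 9 | n), so we need 11^173 mod 9.
11^173 ≡ 5 (mod 9), so the digital root is 5.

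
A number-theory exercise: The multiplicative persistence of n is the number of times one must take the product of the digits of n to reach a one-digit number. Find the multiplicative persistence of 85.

2

85 → 40 → 0 (2 steps)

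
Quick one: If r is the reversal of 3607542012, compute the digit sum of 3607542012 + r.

Reversal of 3607542012 is 2102457063; 3607542012 + 2102457063 = 5709999075.
Digit sum of 5709999075: 5+7+0+9+9+9+9+0+7+5 = 60.

60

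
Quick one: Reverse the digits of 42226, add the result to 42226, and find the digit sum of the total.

Reversal of 42226 is 62224; 42226 + 62224 = 104450.
Digit sum of 104450: 1+0+4+4+5+0 = 14.

14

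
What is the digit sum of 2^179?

2^179 = 766247770432944429179173513575154591809369561091801088
Sum of its 54 digits: 248.

248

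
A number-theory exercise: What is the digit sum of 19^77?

442

19^77 = 291089991465885207157110469823613808301508452017686087349124177032138857687247167996791522348031139
Sum of its 99 digits: 442.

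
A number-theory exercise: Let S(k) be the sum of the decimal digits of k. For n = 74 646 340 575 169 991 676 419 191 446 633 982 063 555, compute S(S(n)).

19

First digit sum: 199.
1+9+9 = 19.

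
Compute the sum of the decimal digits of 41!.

41! = 33452526613163807108170062053440751665152000000000
Sum of its 50 digits: 144.

144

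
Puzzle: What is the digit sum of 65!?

65! = 8247650592082470666723170306785496252186258551345437492922123134388955774976000000000000000
Sum of its 91 digits: 351.

351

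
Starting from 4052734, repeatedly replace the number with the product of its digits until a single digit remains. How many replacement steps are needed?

4052734 → 0 (1 step)

1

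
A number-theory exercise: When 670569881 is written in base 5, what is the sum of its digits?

25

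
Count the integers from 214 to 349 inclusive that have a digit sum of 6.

7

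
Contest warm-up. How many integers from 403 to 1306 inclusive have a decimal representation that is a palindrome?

The integers in [403, 1306] that have a decimal representation that is a palindrome: 404, 414, 424, 434, 444, 454, …, 1111, 1221.
63 qualify.

63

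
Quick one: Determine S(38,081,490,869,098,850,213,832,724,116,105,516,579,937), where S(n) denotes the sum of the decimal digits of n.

184

3+8+0+8+1+4+9+0+8+6+9+0+9+8+8+5+0+2+1+3+8+3+2+7+2+4+1+1+6+1+0+5+5+1+6+5+7+9+9+3+7 = 184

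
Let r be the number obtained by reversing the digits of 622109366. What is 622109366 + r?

1286010592

Reverse of 622109366 is 663901226.
622109366 + 663901226 = 1286010592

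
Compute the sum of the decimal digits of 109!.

109! = 144385958320249358220488210246279753379312820313396029159834075622223337844983482099636001195615259277084033387619818092804737714758384244334160217374720000000000000000000000000
Sum of its 177 digits: 657.

657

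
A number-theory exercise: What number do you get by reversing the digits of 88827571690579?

97509617572888

Reversing 88827571690579 gives 97509617572888.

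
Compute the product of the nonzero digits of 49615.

4×9×6×1×5 = 1080

1080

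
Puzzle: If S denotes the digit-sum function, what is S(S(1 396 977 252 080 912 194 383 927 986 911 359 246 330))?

15

First digit sum: 186.
1+8+6 = 15.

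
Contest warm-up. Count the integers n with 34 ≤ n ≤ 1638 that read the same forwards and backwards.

The integers in [34, 1638] that read the same forwards and backwards: 44, 55, 66, 77, 88, 99, …, 1441, 1551.
102 qualify.

102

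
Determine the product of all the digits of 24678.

2688

2×4×6×7×8 = 2688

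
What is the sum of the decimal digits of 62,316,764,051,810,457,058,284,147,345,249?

6+2+3+1+6+7+6+4+0+5+1+8+1+0+4+5+7+0+5+8+2+8+4+1+4+7+3+4+5+2+4+9 = 132

132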